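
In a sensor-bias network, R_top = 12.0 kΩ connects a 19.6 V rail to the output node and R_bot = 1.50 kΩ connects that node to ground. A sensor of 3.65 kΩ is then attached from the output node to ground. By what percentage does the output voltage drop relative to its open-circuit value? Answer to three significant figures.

26.8 %

The divider's output (Thévenin) resistance is R_top‖R_bot = 1.333 kΩ.
Fractional drop under load = R_th/(R_th + R_L) = 1.333 / (1.333 + 3.65) = 0.2676.
So the output falls by 26.8 %.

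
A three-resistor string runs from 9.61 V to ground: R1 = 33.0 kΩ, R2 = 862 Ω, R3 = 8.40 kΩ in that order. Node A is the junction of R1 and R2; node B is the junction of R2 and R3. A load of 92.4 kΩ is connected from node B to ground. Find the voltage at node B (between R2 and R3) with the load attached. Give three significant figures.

V ≈ 1.78 V

At node B, R3 is in parallel with the load: R3‖R_L = 7700 Ω.
Below node A the resistance is R2 + (R3‖R_L) = 8562 Ω, so V_A = 9.61 × 8562/41560 = 1.980 V.
Then V_B = V_A × (R3‖R_L)/(R2 + R3‖R_L) = 1.980 × 7700/8562 = 1.78 V.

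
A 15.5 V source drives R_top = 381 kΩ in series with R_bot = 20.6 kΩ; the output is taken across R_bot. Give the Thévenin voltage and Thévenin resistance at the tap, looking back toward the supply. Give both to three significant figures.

V_th = 0.795 V, R_th = 19.5 kΩ

V_th is the open-circuit tap voltage: 15.5 × 20.6/(381 + 20.6) = 0.795 V.
With the supply zeroed, R_top and R_bot appear in parallel from the tap: R_th = R_top‖R_bot = (381 × 20.6)/401.6 = 19.5 kΩ.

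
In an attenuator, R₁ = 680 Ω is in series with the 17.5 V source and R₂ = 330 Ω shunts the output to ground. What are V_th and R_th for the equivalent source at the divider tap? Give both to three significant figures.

V_th = 5.72 V, R_th = 222 Ω

V_th is the open-circuit tap voltage: 17.5 × 330/(680 + 330) = 5.72 V.
With the supply zeroed, R₁ and R₂ appear in parallel from the tap: R_th = R₁‖R₂ = (680 × 330)/1010 = 222 Ω.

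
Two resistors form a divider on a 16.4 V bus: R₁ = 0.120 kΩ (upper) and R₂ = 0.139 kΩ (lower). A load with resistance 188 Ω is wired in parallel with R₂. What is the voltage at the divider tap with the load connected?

V_out ≈ 6.56 V

The load sits in parallel with R₂: R₂‖R_L = (139 × 188) / (139 + 188) = 79.91 Ω.
V_out = 16.4 × 79.91 / (120 + 79.91) = 16.4 × 79.91/199.9 = 6.56 V.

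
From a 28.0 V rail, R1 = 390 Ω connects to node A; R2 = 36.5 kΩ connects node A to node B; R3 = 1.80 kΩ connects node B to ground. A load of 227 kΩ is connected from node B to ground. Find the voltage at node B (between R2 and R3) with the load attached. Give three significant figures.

At node B, R3 is in parallel with the load: R3‖R_L = 1786 Ω.
Below node A the resistance is R2 + (R3‖R_L) = 38290 Ω, so V_A = 28.0 × 38290/38680 = 27.72 V.
Then V_B = V_A × (R3‖R_L)/(R2 + R3‖R_L) = 27.72 × 1786/38290 = 1.29 V.

V ≈ 1.29 V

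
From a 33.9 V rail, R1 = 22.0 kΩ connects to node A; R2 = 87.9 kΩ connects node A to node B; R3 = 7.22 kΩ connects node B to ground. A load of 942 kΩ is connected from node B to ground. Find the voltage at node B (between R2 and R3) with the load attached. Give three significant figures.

V ≈ 2.07 V

At node B, R3 is in parallel with the load: R3‖R_L = 7.165 kΩ.
Below node A the resistance is R2 + (R3‖R_L) = 95.07 kΩ, so V_A = 33.9 × 95.07/117.1 = 27.53 V.
Then V_B = V_A × (R3‖R_L)/(R2 + R3‖R_L) = 27.53 × 7.165/95.07 = 2.07 V.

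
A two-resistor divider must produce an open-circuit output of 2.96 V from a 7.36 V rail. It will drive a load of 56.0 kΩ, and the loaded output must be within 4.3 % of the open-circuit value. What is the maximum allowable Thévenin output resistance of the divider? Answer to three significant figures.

Loading drop = R_th/(R_th + R_L) ≤ 0.0430, so R_th ≤ R_L · ε/(1−ε) = 56.0 kΩ × 0.0430/0.9570 = 2.52 kΩ.
(Any R1, R2 with R2/(R1+R2) = 0.402 and R1‖R2 ≤ 2.52 kΩ will meet the spec.)

R_th ≤ 2.52 kΩ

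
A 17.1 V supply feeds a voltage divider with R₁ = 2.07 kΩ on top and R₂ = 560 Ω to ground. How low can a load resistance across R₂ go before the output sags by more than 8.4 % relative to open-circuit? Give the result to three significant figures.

Output resistance R_th = R₁‖R₂ = (2070 × 560)/2630 = 440.8 Ω.
The fractional drop is R_th/(R_th + R_L); requiring this ≤ 0.0840 gives R_L ≥ R_th(1/0.0840 − 1) = 440.8 × 10.90 = 4.81 kΩ.

R_L(min) ≈ 4.81 kΩ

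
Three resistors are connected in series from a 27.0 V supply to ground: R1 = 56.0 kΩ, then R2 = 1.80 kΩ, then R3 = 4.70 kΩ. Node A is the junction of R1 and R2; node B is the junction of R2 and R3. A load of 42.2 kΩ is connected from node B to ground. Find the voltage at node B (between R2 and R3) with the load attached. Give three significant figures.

At node B, R3 is in parallel with the load: R3‖R_L = 4.229 kΩ.
Below node A the resistance is R2 + (R3‖R_L) = 6.029 kΩ, so V_A = 27.0 × 6.029/62.03 = 2.624 V.
Then V_B = V_A × (R3‖R_L)/(R2 + R3‖R_L) = 2.624 × 4.229/6.029 = 1.84 V.

V ≈ 1.84 V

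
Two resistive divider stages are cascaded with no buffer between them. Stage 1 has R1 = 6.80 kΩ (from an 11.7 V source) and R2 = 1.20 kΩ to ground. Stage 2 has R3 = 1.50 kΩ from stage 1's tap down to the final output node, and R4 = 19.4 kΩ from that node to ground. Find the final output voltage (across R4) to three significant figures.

Stage 2 presents R3+R4 = 20.90 kΩ as a load on stage 1's tap.
Stage 1's lower leg becomes R2‖(R3+R4) = 1.135 kΩ, so V_mid = 11.7 × 1.135/7.935 = 1.673 V.
Stage 2 is itself unloaded: V_out = V_mid × R4/(R3+R4) = 1.673 × 19.4/20.90 = 1.55 V.

V_out ≈ 1.55 V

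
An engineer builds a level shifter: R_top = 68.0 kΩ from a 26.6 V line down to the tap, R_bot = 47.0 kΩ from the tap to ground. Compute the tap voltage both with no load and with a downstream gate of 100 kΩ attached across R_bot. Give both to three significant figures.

Unloaded: 10.9 V; loaded: 8.51 V

Open-circuit: V = 26.6 × 47.0/(68.0 + 47.0) = 10.9 V.
With the load, R_bot becomes R_bot‖R_L = 31.97 kΩ, so V = 26.6 × 31.97/99.97 = 8.51 V.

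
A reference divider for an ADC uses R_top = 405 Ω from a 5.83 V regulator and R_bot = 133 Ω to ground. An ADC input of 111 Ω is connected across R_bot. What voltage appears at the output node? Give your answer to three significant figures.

V_out ≈ 0.758 V

The load sits in parallel with R_bot: R_bot‖R_L = (133 × 111) / (133 + 111) = 60.50 Ω.
V_out = 5.83 × 60.50 / (405 + 60.50) = 5.83 × 60.50/465.5 = 0.758 V.
(Unloaded it would have been 1.44 V.)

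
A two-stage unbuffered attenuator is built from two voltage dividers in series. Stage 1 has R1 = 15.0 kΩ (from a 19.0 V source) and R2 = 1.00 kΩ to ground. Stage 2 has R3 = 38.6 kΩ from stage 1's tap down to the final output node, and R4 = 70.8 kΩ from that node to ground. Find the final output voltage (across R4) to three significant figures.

V_out ≈ 0.762 V

Stage 2 presents R3+R4 = 109.4 kΩ as a load on stage 1's tap.
Stage 1's lower leg becomes R2‖(R3+R4) = 0.9909 kΩ, so V_mid = 19.0 × 0.9909/15.99 = 1.177 V.
Stage 2 is itself unloaded: V_out = V_mid × R4/(R3+R4) = 1.177 × 70.8/109.4 = 0.762 V.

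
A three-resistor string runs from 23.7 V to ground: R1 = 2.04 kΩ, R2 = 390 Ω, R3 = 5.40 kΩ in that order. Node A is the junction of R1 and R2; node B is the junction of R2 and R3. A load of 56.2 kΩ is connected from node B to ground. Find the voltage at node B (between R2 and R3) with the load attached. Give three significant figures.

V ≈ 15.9 V

At node B, R3 is in parallel with the load: R3‖R_L = 4927 Ω.
Below node A the resistance is R2 + (R3‖R_L) = 5317 Ω, so V_A = 23.7 × 5317/7357 = 17.13 V.
Then V_B = V_A × (R3‖R_L)/(R2 + R3‖R_L) = 17.13 × 4927/5317 = 15.9 V.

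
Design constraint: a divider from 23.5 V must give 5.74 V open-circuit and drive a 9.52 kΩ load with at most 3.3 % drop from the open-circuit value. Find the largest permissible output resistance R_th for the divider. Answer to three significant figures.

R_th ≤ 325 Ω

Loading drop = R_th/(R_th + R_L) ≤ 0.0330, so R_th ≤ R_L · ε/(1−ε) = 9.52 kΩ × 0.0330/0.9670 = 325 Ω.
(Any R1, R2 with R2/(R1+R2) = 0.244 and R1‖R2 ≤ 325 Ω will meet the spec.)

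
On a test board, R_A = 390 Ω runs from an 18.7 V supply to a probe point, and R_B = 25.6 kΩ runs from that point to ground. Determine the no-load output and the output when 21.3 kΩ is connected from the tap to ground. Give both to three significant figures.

Open-circuit: V = 18.7 × 25600/(390 + 25600) = 18.4 V.
With the load, R_B becomes R_B‖R_L = 11630 Ω, so V = 18.7 × 11630/12020 = 18.1 V.

Unloaded: 18.4 V; loaded: 18.1 V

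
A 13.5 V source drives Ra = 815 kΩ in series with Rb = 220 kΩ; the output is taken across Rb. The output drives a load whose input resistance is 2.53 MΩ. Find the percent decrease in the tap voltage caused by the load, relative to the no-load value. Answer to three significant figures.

6.41 %

The divider's output (Thévenin) resistance is Ra‖Rb = 173.2 kΩ.
Fractional drop under load = R_th/(R_th + R_L) = 173.2 / (173.2 + 2530) = 0.06408.
So the output falls by 6.41 %.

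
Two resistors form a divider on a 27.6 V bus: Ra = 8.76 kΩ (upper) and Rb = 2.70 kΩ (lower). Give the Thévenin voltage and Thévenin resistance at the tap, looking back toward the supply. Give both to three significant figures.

V_th is the open-circuit tap voltage: 27.6 × 2.70/(8.76 + 2.70) = 6.50 V.
With the supply zeroed, Ra and Rb appear in parallel from the tap: R_th = Ra‖Rb = (8.76 × 2.70)/11.46 = 2.06 kΩ.

V_th = 6.50 V, R_th = 2.06 kΩ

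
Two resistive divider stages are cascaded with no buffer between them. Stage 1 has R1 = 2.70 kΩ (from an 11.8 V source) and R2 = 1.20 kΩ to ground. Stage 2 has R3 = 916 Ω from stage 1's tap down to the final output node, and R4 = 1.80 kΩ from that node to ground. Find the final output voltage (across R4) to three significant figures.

Stage 2 presents R3+R4 = 2716 Ω as a load on stage 1's tap.
Stage 1's lower leg becomes R2‖(R3+R4) = 832.3 Ω, so V_mid = 11.8 × 832.3/3532 = 2.780 V.
Stage 2 is itself unloaded: V_out = V_mid × R4/(R3+R4) = 2.780 × 1800/2716 = 1.84 V.

V_out ≈ 1.84 V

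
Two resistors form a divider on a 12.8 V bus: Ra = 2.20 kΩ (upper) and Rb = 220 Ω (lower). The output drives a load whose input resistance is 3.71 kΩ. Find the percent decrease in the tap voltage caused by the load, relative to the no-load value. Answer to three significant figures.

5.12 %

The divider's output (Thévenin) resistance is Ra‖Rb = 200.0 Ω.
Fractional drop under load = R_th/(R_th + R_L) = 200.0 / (200.0 + 3710) = 0.05115.
So the output falls by 5.12 %.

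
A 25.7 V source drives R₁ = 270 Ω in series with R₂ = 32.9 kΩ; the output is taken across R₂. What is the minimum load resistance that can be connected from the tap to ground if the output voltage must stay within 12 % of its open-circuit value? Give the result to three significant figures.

Output resistance R_th = R₁‖R₂ = (270 × 32900)/33170 = 267.8 Ω.
The fractional drop is R_th/(R_th + R_L); requiring this ≤ 0.120 gives R_L ≥ R_th(1/0.120 − 1) = 267.8 × 7.333 = 1.96 kΩ.

R_L(min) ≈ 1.96 kΩ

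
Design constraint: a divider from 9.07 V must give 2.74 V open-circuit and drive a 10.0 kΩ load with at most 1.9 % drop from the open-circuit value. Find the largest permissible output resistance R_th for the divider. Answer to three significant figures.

R_th ≤ 194 Ω

Loading drop = R_th/(R_th + R_L) ≤ 0.0190, so R_th ≤ R_L · ε/(1−ε) = 10.0 kΩ × 0.0190/0.9810 = 194 Ω.
(Any R1, R2 with R2/(R1+R2) = 0.302 and R1‖R2 ≤ 194 Ω will meet the spec.)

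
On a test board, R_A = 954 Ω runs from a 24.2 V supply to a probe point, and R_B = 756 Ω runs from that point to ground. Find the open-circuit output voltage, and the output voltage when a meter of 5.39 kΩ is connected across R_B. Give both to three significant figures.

Open-circuit: V = 24.2 × 756/(954 + 756) = 10.7 V.
With the load, R_B becomes R_B‖R_L = 663.0 Ω, so V = 24.2 × 663.0/1617 = 9.92 V.

Unloaded: 10.7 V; loaded: 9.92 V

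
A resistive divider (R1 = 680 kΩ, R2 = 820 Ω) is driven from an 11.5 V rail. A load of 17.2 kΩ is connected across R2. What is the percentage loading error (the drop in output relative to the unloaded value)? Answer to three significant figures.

4.55 %

The divider's output (Thévenin) resistance is R1‖R2 = 819.0 Ω.
Fractional drop under load = R_th/(R_th + R_L) = 819.0 / (819.0 + 17200) = 0.04545.
So the output falls by 4.55 %.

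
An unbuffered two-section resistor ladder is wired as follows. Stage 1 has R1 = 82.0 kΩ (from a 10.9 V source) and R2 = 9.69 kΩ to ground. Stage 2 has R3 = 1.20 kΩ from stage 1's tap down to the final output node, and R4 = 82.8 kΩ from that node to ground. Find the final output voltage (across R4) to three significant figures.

Stage 2 presents R3+R4 = 84.00 kΩ as a load on stage 1's tap.
Stage 1's lower leg becomes R2‖(R3+R4) = 8.688 kΩ, so V_mid = 10.9 × 8.688/90.69 = 1.044 V.
Stage 2 is itself unloaded: V_out = V_mid × R4/(R3+R4) = 1.044 × 82.8/84.00 = 1.03 V.

V_out ≈ 1.03 V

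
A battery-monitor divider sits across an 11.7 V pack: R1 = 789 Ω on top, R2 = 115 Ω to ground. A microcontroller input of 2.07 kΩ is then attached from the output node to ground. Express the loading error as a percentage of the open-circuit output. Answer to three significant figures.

The divider's output (Thévenin) resistance is R1‖R2 = 100.4 Ω.
Fractional drop under load = R_th/(R_th + R_L) = 100.4 / (100.4 + 2070) = 0.04625.
So the output falls by 4.62 %.

4.62 %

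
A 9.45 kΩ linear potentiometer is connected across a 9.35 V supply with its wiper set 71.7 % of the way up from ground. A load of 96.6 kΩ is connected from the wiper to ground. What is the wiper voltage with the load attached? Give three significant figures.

The wiper splits the pot into (1−α)R = 2.674 kΩ above and αR = 6.776 kΩ below.
Lower section ‖ load = 6.332 kΩ.
V_wiper = 9.35 × 6.332/(2.674 + 6.332) = 6.57 V.

V ≈ 6.57 V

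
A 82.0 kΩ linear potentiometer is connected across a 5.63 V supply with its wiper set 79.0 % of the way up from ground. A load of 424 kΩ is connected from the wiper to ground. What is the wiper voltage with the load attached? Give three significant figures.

V ≈ 4.31 V

The wiper splits the pot into (1−α)R = 17.22 kΩ above and αR = 64.78 kΩ below.
Lower section ‖ load = 56.19 kΩ.
V_wiper = 5.63 × 56.19/(17.22 + 56.19) = 4.31 V.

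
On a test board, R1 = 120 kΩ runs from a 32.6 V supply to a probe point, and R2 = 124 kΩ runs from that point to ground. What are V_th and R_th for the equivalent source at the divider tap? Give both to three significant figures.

V_th is the open-circuit tap voltage: 32.6 × 124/(120 + 124) = 16.6 V.
With the supply zeroed, R1 and R2 appear in parallel from the tap: R_th = R1‖R2 = (120 × 124)/244.0 = 61.0 kΩ.

V_th = 16.6 V, R_th = 61.0 kΩ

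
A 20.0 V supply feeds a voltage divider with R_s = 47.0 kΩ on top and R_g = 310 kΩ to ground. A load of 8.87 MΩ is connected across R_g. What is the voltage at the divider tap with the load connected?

The load sits in parallel with R_g: R_g‖R_L = (310 × 8870) / (310 + 8870) = 299.5 kΩ.
V_out = 20.0 × 299.5 / (47.0 + 299.5) = 20.0 × 299.5/346.5 = 17.3 V.
(Unloaded it would have been 17.4 V.)

V_out ≈ 17.3 V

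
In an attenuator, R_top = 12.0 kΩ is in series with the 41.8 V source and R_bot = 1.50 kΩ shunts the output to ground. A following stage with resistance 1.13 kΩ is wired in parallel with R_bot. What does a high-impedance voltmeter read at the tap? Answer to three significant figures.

The load sits in parallel with R_bot: R_bot‖R_L = (1.50 × 1.13) / (1.50 + 1.13) = 0.6445 kΩ.
V_out = 41.8 × 0.6445 / (12.0 + 0.6445) = 41.8 × 0.6445/12.64 = 2.13 V.

V_out ≈ 2.13 V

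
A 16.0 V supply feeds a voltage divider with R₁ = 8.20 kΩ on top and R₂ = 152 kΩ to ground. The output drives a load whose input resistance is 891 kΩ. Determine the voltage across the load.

V_out ≈ 15.0 V

The load sits in parallel with R₂: R₂‖R_L = (152 × 891) / (152 + 891) = 129.8 kΩ.
V_out = 16.0 × 129.8 / (8.20 + 129.8) = 16.0 × 129.8/138.0 = 15.0 V.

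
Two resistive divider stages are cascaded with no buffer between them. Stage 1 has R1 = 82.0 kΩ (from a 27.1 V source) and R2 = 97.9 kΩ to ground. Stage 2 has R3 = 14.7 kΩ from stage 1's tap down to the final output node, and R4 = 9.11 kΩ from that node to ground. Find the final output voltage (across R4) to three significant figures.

V_out ≈ 1.96 V

Stage 2 presents R3+R4 = 23.81 kΩ as a load on stage 1's tap.
Stage 1's lower leg becomes R2‖(R3+R4) = 19.15 kΩ, so V_mid = 27.1 × 19.15/101.2 = 5.131 V.
Stage 2 is itself unloaded: V_out = V_mid × R4/(R3+R4) = 5.131 × 9.11/23.81 = 1.96 V.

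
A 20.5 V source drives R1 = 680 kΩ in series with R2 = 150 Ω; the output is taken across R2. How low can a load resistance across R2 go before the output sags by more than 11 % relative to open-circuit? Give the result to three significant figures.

Output resistance R_th = R1‖R2 = (680000 × 150)/680200 = 150.0 Ω.
The fractional drop is R_th/(R_th + R_L); requiring this ≤ 0.110 gives R_L ≥ R_th(1/0.110 − 1) = 150.0 × 8.091 = 1.21 kΩ.

R_L(min) ≈ 1.21 kΩ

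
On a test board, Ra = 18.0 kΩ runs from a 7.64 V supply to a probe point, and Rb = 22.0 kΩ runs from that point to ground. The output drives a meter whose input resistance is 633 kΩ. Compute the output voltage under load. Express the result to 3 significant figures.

The load sits in parallel with Rb: Rb‖R_L = (22.0 × 633) / (22.0 + 633) = 21.26 kΩ.
V_out = 7.64 × 21.26 / (18.0 + 21.26) = 7.64 × 21.26/39.26 = 4.14 V.

V_out ≈ 4.14 V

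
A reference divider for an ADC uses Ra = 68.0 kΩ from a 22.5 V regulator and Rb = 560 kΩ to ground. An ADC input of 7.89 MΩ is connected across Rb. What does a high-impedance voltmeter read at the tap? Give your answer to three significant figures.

V_out ≈ 19.9 V

The load sits in parallel with Rb: Rb‖R_L = (560 × 7890) / (560 + 7890) = 522.9 kΩ.
V_out = 22.5 × 522.9 / (68.0 + 522.9) = 22.5 × 522.9/590.9 = 19.9 V.
(Unloaded it would have been 20.1 V.)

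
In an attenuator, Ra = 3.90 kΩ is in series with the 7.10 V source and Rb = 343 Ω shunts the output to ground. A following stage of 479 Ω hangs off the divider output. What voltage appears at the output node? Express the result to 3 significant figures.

V_out ≈ 0.346 V

The load sits in parallel with Rb: Rb‖R_L = (343 × 479) / (343 + 479) = 199.9 Ω.
V_out = 7.10 × 199.9 / (3900 + 199.9) = 7.10 × 199.9/4100 = 0.346 V.
(Unloaded it would have been 0.574 V.)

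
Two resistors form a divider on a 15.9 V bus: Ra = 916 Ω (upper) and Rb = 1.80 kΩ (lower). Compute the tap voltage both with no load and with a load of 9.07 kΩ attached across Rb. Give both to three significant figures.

Open-circuit: V = 15.9 × 1800/(916 + 1800) = 10.5 V.
With the load, Rb becomes Rb‖R_L = 1502 Ω, so V = 15.9 × 1502/2418 = 9.88 V.

Unloaded: 10.5 V; loaded: 9.88 V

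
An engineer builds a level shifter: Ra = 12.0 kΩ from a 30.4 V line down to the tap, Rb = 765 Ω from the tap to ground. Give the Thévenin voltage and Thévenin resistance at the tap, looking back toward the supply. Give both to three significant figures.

V_th = 1.82 V, R_th = 719 Ω

V_th is the open-circuit tap voltage: 30.4 × 765/(12000 + 765) = 1.82 V.
With the supply zeroed, Ra and Rb appear in parallel from the tap: R_th = Ra‖Rb = (12000 × 765)/12760 = 719 Ω.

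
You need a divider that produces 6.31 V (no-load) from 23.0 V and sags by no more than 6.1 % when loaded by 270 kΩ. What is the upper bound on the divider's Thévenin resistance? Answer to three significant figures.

Loading drop = R_th/(R_th + R_L) ≤ 0.0610, so R_th ≤ R_L · ε/(1−ε) = 270 kΩ × 0.0610/0.9390 = 17.5 kΩ.
(Any R1, R2 with R2/(R1+R2) = 0.274 and R1‖R2 ≤ 17.5 kΩ will meet the spec.)

R_th ≤ 17.5 kΩ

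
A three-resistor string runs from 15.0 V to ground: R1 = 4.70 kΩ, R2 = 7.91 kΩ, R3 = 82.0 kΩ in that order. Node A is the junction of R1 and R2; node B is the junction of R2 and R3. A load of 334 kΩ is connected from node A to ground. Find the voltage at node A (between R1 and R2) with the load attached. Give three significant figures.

Below node A the series string R2+R3 = 89.91 kΩ sits in parallel with the 334 kΩ load: 70.84 kΩ.
V_A = 15.0 × 70.84/(4.70 + 70.84) = 14.1 V.

V ≈ 14.1 V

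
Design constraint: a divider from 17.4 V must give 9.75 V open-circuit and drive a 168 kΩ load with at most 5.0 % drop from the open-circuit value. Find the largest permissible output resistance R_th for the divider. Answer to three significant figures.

Loading drop = R_th/(R_th + R_L) ≤ 0.0500, so R_th ≤ R_L · ε/(1−ε) = 168 kΩ × 0.0500/0.9500 = 8.84 kΩ.

R_th ≤ 8.84 kΩ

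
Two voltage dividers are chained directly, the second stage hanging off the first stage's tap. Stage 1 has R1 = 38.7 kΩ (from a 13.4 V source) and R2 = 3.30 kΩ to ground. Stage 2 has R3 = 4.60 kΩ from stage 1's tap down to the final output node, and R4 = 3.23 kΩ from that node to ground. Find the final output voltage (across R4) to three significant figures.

Stage 2 presents R3+R4 = 7.830 kΩ as a load on stage 1's tap.
Stage 1's lower leg becomes R2‖(R3+R4) = 2.322 kΩ, so V_mid = 13.4 × 2.322/41.02 = 0.7584 V.
Stage 2 is itself unloaded: V_out = V_mid × R4/(R3+R4) = 0.7584 × 3.23/7.830 = 0.313 V.

V_out ≈ 0.313 V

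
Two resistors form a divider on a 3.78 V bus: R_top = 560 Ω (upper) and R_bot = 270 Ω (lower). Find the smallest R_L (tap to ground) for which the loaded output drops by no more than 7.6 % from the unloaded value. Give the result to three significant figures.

R_L(min) ≈ 2.21 kΩ

Output resistance R_th = R_top‖R_bot = (560 × 270)/830.0 = 182.2 Ω.
The fractional drop is R_th/(R_th + R_L); requiring this ≤ 0.0760 gives R_L ≥ R_th(1/0.0760 − 1) = 182.2 × 12.16 = 2.21 kΩ.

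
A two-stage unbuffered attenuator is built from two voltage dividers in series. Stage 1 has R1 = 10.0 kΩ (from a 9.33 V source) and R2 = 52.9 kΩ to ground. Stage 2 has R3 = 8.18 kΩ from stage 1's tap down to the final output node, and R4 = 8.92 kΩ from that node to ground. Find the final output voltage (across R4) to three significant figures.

Stage 2 presents R3+R4 = 17.10 kΩ as a load on stage 1's tap.
Stage 1's lower leg becomes R2‖(R3+R4) = 12.92 kΩ, so V_mid = 9.33 × 12.92/22.92 = 5.260 V.
Stage 2 is itself unloaded: V_out = V_mid × R4/(R3+R4) = 5.260 × 8.92/17.10 = 2.74 V.

V_out ≈ 2.74 V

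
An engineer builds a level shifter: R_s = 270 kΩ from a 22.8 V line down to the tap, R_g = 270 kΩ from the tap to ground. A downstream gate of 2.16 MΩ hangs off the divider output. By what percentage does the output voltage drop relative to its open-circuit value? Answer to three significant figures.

The divider's output (Thévenin) resistance is R_s‖R_g = 135.0 kΩ.
Fractional drop under load = R_th/(R_th + R_L) = 135.0 / (135.0 + 2160) = 0.05882.
So the output falls by 5.88 %.

5.88 %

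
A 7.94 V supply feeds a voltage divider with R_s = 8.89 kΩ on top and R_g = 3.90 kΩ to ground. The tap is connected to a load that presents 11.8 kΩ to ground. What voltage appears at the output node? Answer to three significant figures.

V_out ≈ 1.97 V

The load sits in parallel with R_g: R_g‖R_L = (3.90 × 11.8) / (3.90 + 11.8) = 2.931 kΩ.
V_out = 7.94 × 2.931 / (8.89 + 2.931) = 7.94 × 2.931/11.82 = 1.97 V.
(Unloaded it would have been 2.42 V.)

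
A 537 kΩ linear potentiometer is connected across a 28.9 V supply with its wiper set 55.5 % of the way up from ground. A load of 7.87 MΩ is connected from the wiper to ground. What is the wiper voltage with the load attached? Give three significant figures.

V ≈ 15.8 V

The wiper splits the pot into (1−α)R = 239.0 kΩ above and αR = 298.0 kΩ below.
Lower section ‖ load = 287.2 kΩ.
V_wiper = 28.9 × 287.2/(239.0 + 287.2) = 15.8 V.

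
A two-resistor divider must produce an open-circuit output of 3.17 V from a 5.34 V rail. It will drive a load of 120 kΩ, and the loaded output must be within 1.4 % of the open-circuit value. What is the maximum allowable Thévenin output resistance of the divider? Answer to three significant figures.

Loading drop = R_th/(R_th + R_L) ≤ 0.0140, so R_th ≤ R_L · ε/(1−ε) = 120 kΩ × 0.0140/0.9860 = 1.70 kΩ.

R_th ≤ 1.70 kΩ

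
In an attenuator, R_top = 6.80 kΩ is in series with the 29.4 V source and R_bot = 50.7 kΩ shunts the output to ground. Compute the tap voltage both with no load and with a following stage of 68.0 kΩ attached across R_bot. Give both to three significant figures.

Open-circuit: V = 29.4 × 50.7/(6.80 + 50.7) = 25.9 V.
With the load, R_bot becomes R_bot‖R_L = 29.04 kΩ, so V = 29.4 × 29.04/35.84 = 23.8 V.

Unloaded: 25.9 V; loaded: 23.8 V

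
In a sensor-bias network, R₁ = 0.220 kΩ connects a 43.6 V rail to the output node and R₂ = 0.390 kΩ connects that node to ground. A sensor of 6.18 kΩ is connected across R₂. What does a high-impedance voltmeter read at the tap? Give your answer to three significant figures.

The load sits in parallel with R₂: R₂‖R_L = (390 × 6180) / (390 + 6180) = 366.8 Ω.
V_out = 43.6 × 366.8 / (220 + 366.8) = 43.6 × 366.8/586.8 = 27.3 V.
(Unloaded it would have been 27.9 V.)

V_out ≈ 27.3 V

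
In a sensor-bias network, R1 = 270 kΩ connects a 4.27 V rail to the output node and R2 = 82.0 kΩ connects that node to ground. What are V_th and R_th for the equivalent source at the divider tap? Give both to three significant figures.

V_th = 0.995 V, R_th = 62.9 kΩ

V_th is the open-circuit tap voltage: 4.27 × 82.0/(270 + 82.0) = 0.995 V.
With the supply zeroed, R1 and R2 appear in parallel from the tap: R_th = R1‖R2 = (270 × 82.0)/352.0 = 62.9 kΩ.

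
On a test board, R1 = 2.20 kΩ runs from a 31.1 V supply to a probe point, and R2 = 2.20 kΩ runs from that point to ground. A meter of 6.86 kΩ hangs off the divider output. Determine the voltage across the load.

The load sits in parallel with R2: R2‖R_L = (2.20 × 6.86) / (2.20 + 6.86) = 1.666 kΩ.
V_out = 31.1 × 1.666 / (2.20 + 1.666) = 31.1 × 1.666/3.866 = 13.4 V.

V_out ≈ 13.4 V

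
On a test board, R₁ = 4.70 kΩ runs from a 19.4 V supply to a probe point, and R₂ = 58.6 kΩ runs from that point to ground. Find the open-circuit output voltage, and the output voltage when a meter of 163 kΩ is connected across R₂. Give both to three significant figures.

Open-circuit: V = 19.4 × 58.6/(4.70 + 58.6) = 18.0 V.
With the load, R₂ becomes R₂‖R_L = 43.10 kΩ, so V = 19.4 × 43.10/47.80 = 17.5 V.

Unloaded: 18.0 V; loaded: 17.5 V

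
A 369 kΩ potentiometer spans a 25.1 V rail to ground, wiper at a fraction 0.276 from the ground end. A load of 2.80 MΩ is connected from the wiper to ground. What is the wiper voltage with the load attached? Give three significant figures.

V ≈ 6.75 V

The wiper splits the pot into (1−α)R = 267.2 kΩ above and αR = 101.8 kΩ below.
Lower section ‖ load = 98.27 kΩ.
V_wiper = 25.1 × 98.27/(267.2 + 98.27) = 6.75 V.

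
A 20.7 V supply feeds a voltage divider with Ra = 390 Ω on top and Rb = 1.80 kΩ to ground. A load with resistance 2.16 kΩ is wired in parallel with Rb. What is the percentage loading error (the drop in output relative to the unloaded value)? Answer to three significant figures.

12.9 %

The divider's output (Thévenin) resistance is Ra‖Rb = 320.5 Ω.
Fractional drop under load = R_th/(R_th + R_L) = 320.5 / (320.5 + 2160) = 0.1292.
So the output falls by 12.9 %.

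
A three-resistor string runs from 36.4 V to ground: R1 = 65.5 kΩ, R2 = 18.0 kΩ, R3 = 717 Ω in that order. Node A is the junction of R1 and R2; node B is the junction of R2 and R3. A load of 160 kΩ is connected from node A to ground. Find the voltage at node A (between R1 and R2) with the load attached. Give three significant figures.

Below node A the series string R2+R3 = 18720 Ω sits in parallel with the 160000 Ω load: 16760 Ω.
V_A = 36.4 × 16760/(65500 + 16760) = 7.42 V.

V ≈ 7.42 V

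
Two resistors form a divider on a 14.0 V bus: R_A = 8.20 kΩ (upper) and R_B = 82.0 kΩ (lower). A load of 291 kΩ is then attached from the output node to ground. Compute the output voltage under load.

The load sits in parallel with R_B: R_B‖R_L = (82.0 × 291) / (82.0 + 291) = 63.97 kΩ.
V_out = 14.0 × 63.97 / (8.20 + 63.97) = 14.0 × 63.97/72.17 = 12.4 V.

V_out ≈ 12.4 V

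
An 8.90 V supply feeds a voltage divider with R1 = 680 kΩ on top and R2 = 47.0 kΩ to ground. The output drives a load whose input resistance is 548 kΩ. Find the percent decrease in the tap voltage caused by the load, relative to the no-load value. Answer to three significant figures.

The divider's output (Thévenin) resistance is R1‖R2 = 43.96 kΩ.
Fractional drop under load = R_th/(R_th + R_L) = 43.96 / (43.96 + 548) = 0.07426.
So the output falls by 7.43 %.

7.43 %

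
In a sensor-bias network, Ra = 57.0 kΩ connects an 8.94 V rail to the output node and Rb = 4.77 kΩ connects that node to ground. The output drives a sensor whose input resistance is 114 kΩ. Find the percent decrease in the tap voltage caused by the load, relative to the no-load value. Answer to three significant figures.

The divider's output (Thévenin) resistance is Ra‖Rb = 4.402 kΩ.
Fractional drop under load = R_th/(R_th + R_L) = 4.402 / (4.402 + 114) = 0.03718.
So the output falls by 3.72 %.

3.72 %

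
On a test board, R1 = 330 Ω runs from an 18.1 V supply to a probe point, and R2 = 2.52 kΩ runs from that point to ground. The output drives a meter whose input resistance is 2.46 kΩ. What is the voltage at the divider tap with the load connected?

The load sits in parallel with R2: R2‖R_L = (2520 × 2460) / (2520 + 2460) = 1245 Ω.
V_out = 18.1 × 1245 / (330 + 1245) = 18.1 × 1245/1575 = 14.3 V.

V_out ≈ 14.3 V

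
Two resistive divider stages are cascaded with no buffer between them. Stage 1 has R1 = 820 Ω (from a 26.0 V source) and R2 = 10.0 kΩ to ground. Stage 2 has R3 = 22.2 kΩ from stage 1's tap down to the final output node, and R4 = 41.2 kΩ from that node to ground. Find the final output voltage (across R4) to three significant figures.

Stage 2 presents R3+R4 = 63400 Ω as a load on stage 1's tap.
Stage 1's lower leg becomes R2‖(R3+R4) = 8638 Ω, so V_mid = 26.0 × 8638/9458 = 23.75 V.
Stage 2 is itself unloaded: V_out = V_mid × R4/(R3+R4) = 23.75 × 41200/63400 = 15.4 V.

V_out ≈ 15.4 V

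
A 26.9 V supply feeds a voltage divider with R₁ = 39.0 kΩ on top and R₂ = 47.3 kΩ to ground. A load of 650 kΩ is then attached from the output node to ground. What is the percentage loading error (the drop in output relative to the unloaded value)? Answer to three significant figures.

The divider's output (Thévenin) resistance is R₁‖R₂ = 21.38 kΩ.
Fractional drop under load = R_th/(R_th + R_L) = 21.38 / (21.38 + 650) = 0.03184.
So the output falls by 3.18 %.

3.18 %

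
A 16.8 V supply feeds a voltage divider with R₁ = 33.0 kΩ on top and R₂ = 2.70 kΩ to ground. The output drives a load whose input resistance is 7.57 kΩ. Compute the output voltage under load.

The load sits in parallel with R₂: R₂‖R_L = (2.70 × 7.57) / (2.70 + 7.57) = 1.990 kΩ.
V_out = 16.8 × 1.990 / (33.0 + 1.990) = 16.8 × 1.990/34.99 = 0.956 V.
(Unloaded it would have been 1.27 V.)

V_out ≈ 0.956 V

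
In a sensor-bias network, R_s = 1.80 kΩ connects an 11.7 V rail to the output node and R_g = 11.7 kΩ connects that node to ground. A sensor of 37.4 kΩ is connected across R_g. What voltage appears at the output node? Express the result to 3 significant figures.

The load sits in parallel with R_g: R_g‖R_L = (11.7 × 37.4) / (11.7 + 37.4) = 8.912 kΩ.
V_out = 11.7 × 8.912 / (1.80 + 8.912) = 11.7 × 8.912/10.71 = 9.73 V.

V_out ≈ 9.73 V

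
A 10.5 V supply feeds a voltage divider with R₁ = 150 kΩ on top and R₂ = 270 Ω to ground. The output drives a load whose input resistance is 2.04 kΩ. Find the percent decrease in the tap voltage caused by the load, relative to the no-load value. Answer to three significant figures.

Unloaded V = 10.5 × 270/150300 = 0.018866 V.
Loaded: R₂‖R_L = 238.4 Ω, giving V = 10.5 × 238.4/150200 = 0.016664 V.
Drop = (0.018866 − 0.016664) / 0.018866 = 11.7 %.

11.7 %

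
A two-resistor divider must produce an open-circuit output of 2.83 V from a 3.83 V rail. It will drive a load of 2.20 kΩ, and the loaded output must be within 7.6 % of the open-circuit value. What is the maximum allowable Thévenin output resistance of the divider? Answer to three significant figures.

Loading drop = R_th/(R_th + R_L) ≤ 0.0760, so R_th ≤ R_L · ε/(1−ε) = 2.20 kΩ × 0.0760/0.9240 = 181 Ω.
(Any R1, R2 with R2/(R1+R2) = 0.739 and R1‖R2 ≤ 181 Ω will meet the spec.)

R_th ≤ 181 Ω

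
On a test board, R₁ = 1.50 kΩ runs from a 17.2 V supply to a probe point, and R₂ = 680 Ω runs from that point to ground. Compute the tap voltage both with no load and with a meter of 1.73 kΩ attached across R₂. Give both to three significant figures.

Unloaded: 5.37 V; loaded: 4.22 V

Open-circuit: V = 17.2 × 680/(1500 + 680) = 5.37 V.
With the load, R₂ becomes R₂‖R_L = 488.1 Ω, so V = 17.2 × 488.1/1988 = 4.22 V.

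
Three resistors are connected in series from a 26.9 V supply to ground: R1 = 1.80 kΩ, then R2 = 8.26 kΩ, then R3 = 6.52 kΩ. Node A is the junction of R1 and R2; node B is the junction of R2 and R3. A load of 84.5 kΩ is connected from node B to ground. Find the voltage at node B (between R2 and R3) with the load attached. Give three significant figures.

V ≈ 10.1 V

At node B, R3 is in parallel with the load: R3‖R_L = 6.053 kΩ.
Below node A the resistance is R2 + (R3‖R_L) = 14.31 kΩ, so V_A = 26.9 × 14.31/16.11 = 23.89 V.
Then V_B = V_A × (R3‖R_L)/(R2 + R3‖R_L) = 23.89 × 6.053/14.31 = 10.1 V.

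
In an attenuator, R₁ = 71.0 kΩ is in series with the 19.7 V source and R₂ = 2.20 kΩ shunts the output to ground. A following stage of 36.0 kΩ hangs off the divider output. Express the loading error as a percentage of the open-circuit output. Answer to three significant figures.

5.60 %

The divider's output (Thévenin) resistance is R₁‖R₂ = 2.134 kΩ.
Fractional drop under load = R_th/(R_th + R_L) = 2.134 / (2.134 + 36.0) = 0.05596.
So the output falls by 5.60 %.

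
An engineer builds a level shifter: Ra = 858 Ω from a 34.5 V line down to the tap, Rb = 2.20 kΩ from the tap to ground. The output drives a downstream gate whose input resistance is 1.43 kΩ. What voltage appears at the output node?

V_out ≈ 17.3 V

The load sits in parallel with Rb: Rb‖R_L = (2200 × 1430) / (2200 + 1430) = 866.7 Ω.
V_out = 34.5 × 866.7 / (858 + 866.7) = 34.5 × 866.7/1725 = 17.3 V.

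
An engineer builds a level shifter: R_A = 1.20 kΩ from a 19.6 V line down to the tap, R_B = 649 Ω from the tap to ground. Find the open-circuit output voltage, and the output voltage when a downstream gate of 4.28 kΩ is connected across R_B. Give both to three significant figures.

Open-circuit: V = 19.6 × 649/(1200 + 649) = 6.88 V.
With the load, R_B becomes R_B‖R_L = 563.5 Ω, so V = 19.6 × 563.5/1764 = 6.26 V.

Unloaded: 6.88 V; loaded: 6.26 V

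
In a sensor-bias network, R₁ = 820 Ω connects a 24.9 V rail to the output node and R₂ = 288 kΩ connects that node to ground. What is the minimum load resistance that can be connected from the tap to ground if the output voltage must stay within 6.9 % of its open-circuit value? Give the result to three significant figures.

R_L(min) ≈ 11.0 kΩ

Output resistance R_th = R₁‖R₂ = (820 × 288000)/288800 = 817.7 Ω.
The fractional drop is R_th/(R_th + R_L); requiring this ≤ 0.0690 gives R_L ≥ R_th(1/0.0690 − 1) = 817.7 × 13.49 = 11.0 kΩ.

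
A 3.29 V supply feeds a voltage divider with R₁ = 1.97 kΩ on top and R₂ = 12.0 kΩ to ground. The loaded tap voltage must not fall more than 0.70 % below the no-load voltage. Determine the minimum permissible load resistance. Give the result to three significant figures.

Output resistance R_th = R₁‖R₂ = (1.97 × 12.0)/13.97 = 1.692 kΩ.
The fractional drop is R_th/(R_th + R_L); requiring this ≤ 0.00700 gives R_L ≥ R_th(1/0.00700 − 1) = 1.692 × 141.9 = 240 kΩ.

R_L(min) ≈ 240 kΩ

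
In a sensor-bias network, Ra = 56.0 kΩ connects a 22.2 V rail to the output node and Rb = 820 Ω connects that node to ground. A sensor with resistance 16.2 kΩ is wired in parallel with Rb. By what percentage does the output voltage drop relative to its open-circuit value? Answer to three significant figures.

The divider's output (Thévenin) resistance is Ra‖Rb = 808.2 Ω.
Fractional drop under load = R_th/(R_th + R_L) = 808.2 / (808.2 + 16200) = 0.04752.
So the output falls by 4.75 %.

4.75 %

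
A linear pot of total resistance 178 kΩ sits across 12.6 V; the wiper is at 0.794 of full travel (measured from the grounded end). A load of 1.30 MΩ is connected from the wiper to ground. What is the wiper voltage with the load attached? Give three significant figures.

The wiper splits the pot into (1−α)R = 36.67 kΩ above and αR = 141.3 kΩ below.
Lower section ‖ load = 127.5 kΩ.
V_wiper = 12.6 × 127.5/(36.67 + 127.5) = 9.79 V.

V ≈ 9.79 V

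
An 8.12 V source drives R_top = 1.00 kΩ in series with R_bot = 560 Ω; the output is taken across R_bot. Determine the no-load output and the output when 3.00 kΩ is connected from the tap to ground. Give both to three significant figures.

Open-circuit: V = 8.12 × 560/(1000 + 560) = 2.91 V.
With the load, R_bot becomes R_bot‖R_L = 471.9 Ω, so V = 8.12 × 471.9/1472 = 2.60 V.

Unloaded: 2.91 V; loaded: 2.60 V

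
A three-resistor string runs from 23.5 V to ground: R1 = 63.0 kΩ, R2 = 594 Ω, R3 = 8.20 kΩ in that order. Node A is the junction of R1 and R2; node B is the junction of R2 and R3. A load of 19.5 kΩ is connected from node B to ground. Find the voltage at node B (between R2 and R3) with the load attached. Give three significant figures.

V ≈ 1.96 V

At node B, R3 is in parallel with the load: R3‖R_L = 5773 Ω.
Below node A the resistance is R2 + (R3‖R_L) = 6367 Ω, so V_A = 23.5 × 6367/69370 = 2.157 V.
Then V_B = V_A × (R3‖R_L)/(R2 + R3‖R_L) = 2.157 × 5773/6367 = 1.96 V.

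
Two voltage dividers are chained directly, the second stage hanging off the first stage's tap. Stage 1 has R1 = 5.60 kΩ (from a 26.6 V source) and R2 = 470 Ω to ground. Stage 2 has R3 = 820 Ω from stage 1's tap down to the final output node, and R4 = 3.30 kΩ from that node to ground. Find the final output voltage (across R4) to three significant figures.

V_out ≈ 1.49 V

Stage 2 presents R3+R4 = 4120 Ω as a load on stage 1's tap.
Stage 1's lower leg becomes R2‖(R3+R4) = 421.9 Ω, so V_mid = 26.6 × 421.9/6022 = 1.864 V.
Stage 2 is itself unloaded: V_out = V_mid × R4/(R3+R4) = 1.864 × 3300/4120 = 1.49 V.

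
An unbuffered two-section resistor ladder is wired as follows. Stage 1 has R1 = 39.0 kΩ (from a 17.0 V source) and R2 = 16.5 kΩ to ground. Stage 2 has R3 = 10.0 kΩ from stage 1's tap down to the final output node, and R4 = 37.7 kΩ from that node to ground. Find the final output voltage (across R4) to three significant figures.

Stage 2 presents R3+R4 = 47.70 kΩ as a load on stage 1's tap.
Stage 1's lower leg becomes R2‖(R3+R4) = 12.26 kΩ, so V_mid = 17.0 × 12.26/51.26 = 4.066 V.
Stage 2 is itself unloaded: V_out = V_mid × R4/(R3+R4) = 4.066 × 37.7/47.70 = 3.21 V.

V_out ≈ 3.21 V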